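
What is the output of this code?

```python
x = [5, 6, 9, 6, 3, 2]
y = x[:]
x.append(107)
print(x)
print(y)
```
[5, 6, 9, 6, 3, 2, 107]
[5, 6, 9, 6, 3, 2]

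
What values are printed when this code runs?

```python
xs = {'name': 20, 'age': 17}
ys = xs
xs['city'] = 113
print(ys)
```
{'name': 20, 'age': 17, 'city': 113}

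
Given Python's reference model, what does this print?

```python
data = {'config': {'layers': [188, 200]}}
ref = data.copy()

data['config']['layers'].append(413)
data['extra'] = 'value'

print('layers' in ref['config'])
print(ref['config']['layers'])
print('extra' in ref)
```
True
[188, 200, 413]
False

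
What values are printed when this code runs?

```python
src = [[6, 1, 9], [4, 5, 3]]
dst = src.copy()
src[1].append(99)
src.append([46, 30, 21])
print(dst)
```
[[6, 1, 9], [4, 5, 3, 99]]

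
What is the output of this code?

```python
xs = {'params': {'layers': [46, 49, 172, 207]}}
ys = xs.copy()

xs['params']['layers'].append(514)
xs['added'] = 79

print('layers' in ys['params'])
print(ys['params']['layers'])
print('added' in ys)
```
True
[46, 49, 172, 207, 514]
False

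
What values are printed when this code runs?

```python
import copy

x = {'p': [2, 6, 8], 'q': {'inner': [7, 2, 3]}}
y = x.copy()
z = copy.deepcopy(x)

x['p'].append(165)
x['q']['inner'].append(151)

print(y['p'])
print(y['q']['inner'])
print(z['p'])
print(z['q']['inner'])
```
[2, 6, 8, 165]
[7, 2, 3, 151]
[2, 6, 8]
[7, 2, 3]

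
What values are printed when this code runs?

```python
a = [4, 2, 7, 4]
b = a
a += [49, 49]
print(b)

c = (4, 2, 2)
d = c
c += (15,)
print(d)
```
[4, 2, 7, 4, 49, 49]
(4, 2, 2)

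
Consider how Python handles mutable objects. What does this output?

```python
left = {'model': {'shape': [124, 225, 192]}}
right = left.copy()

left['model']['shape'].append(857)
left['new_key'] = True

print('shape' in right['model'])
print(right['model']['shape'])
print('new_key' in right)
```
True
[124, 225, 192, 857]
False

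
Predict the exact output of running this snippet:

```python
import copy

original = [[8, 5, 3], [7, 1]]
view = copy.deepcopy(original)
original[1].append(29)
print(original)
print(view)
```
[[8, 5, 3], [7, 1, 29]]
[[8, 5, 3], [7, 1]]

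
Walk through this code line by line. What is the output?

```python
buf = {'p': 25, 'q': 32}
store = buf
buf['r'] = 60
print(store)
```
{'p': 25, 'q': 32, 'r': 60}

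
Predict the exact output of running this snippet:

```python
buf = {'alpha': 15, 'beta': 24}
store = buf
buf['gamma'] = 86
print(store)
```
{'alpha': 15, 'beta': 24, 'gamma': 86}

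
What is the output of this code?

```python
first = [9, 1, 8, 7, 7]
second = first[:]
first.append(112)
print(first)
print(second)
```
[9, 1, 8, 7, 7, 112]
[9, 1, 8, 7, 7]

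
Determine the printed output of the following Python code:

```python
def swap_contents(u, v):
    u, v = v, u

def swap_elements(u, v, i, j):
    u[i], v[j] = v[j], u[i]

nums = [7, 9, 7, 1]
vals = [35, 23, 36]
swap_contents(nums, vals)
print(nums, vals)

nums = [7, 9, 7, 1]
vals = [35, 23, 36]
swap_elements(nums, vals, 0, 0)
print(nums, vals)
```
[7, 9, 7, 1] [35, 23, 36]
[35, 9, 7, 1] [7, 23, 36]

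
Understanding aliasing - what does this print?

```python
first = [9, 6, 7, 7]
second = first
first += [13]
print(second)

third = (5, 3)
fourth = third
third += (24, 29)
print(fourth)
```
[9, 6, 7, 7, 13]
(5, 3)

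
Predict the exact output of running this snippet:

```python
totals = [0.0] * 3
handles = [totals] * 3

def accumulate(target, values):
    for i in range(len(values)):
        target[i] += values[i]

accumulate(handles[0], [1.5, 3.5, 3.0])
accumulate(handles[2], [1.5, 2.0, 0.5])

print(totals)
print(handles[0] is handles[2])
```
[3.0, 5.5, 3.5]
True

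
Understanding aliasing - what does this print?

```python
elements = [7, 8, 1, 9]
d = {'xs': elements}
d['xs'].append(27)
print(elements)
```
[7, 8, 1, 9, 27]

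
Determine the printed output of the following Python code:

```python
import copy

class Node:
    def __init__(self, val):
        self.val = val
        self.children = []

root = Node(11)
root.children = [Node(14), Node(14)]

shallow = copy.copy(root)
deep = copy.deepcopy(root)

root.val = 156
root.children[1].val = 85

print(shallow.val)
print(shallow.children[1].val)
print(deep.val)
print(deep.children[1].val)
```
11
85
11
14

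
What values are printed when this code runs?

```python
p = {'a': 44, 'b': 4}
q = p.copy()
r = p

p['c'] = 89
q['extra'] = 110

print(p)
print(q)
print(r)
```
{'a': 44, 'b': 4, 'c': 89}
{'a': 44, 'b': 4, 'extra': 110}
{'a': 44, 'b': 4, 'c': 89}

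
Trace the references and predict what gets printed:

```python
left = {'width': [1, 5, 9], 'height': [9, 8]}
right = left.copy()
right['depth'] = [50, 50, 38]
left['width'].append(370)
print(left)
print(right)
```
{'width': [1, 5, 9, 370], 'height': [9, 8]}
{'width': [1, 5, 9, 370], 'height': [9, 8], 'depth': [50, 50, 38]}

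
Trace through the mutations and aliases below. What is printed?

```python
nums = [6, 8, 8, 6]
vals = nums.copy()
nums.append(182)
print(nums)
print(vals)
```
[6, 8, 8, 6, 182]
[6, 8, 8, 6]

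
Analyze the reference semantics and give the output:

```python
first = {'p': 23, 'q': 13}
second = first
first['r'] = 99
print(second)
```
{'p': 23, 'q': 13, 'r': 99}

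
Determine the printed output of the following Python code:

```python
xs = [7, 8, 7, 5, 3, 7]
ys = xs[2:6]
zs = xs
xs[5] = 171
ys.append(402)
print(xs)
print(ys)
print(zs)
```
[7, 8, 7, 5, 3, 171]
[7, 5, 3, 7, 402]
[7, 8, 7, 5, 3, 171]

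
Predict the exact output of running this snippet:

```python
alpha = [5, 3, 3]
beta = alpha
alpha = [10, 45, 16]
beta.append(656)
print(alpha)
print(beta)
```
[10, 45, 16]
[5, 3, 3, 656]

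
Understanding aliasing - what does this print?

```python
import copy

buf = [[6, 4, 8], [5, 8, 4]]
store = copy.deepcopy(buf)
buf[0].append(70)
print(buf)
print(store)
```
[[6, 4, 8, 70], [5, 8, 4]]
[[6, 4, 8], [5, 8, 4]]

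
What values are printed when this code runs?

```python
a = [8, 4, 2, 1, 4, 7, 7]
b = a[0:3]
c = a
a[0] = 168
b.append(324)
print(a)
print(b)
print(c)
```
[168, 4, 2, 1, 4, 7, 7]
[8, 4, 2, 324]
[168, 4, 2, 1, 4, 7, 7]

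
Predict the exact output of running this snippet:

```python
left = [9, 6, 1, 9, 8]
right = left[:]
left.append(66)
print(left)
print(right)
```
[9, 6, 1, 9, 8, 66]
[9, 6, 1, 9, 8]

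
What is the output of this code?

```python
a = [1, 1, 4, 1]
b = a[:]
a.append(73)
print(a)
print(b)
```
[1, 1, 4, 1, 73]
[1, 1, 4, 1]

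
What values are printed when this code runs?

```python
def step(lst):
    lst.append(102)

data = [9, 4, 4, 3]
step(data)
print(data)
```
[9, 4, 4, 3, 102]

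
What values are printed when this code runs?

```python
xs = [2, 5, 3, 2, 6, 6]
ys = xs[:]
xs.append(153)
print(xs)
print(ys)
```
[2, 5, 3, 2, 6, 6, 153]
[2, 5, 3, 2, 6, 6]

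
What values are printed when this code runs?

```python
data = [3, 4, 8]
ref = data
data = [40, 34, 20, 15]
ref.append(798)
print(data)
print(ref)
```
[40, 34, 20, 15]
[3, 4, 8, 798]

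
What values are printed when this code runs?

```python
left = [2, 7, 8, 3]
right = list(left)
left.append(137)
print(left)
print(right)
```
[2, 7, 8, 3, 137]
[2, 7, 8, 3]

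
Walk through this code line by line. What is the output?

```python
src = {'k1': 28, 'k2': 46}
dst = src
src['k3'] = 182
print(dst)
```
{'k1': 28, 'k2': 46, 'k3': 182}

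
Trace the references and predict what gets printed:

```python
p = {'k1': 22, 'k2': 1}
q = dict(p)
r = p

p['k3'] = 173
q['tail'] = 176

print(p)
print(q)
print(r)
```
{'k1': 22, 'k2': 1, 'k3': 173}
{'k1': 22, 'k2': 1, 'tail': 176}
{'k1': 22, 'k2': 1, 'k3': 173}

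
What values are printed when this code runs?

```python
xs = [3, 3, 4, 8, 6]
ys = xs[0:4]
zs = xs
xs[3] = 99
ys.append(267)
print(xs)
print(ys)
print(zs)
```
[3, 3, 4, 99, 6]
[3, 3, 4, 8, 267]
[3, 3, 4, 99, 6]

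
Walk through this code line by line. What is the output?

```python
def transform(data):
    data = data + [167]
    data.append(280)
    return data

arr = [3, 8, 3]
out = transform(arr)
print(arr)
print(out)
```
[3, 8, 3]
[3, 8, 3, 167, 280]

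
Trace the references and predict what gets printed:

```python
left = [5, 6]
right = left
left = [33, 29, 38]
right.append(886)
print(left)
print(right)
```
[33, 29, 38]
[5, 6, 886]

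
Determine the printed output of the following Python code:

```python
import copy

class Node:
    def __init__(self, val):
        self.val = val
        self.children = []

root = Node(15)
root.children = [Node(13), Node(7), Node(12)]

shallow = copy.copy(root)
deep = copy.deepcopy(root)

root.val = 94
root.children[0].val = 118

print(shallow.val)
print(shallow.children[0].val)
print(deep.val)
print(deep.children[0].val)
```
15
118
15
13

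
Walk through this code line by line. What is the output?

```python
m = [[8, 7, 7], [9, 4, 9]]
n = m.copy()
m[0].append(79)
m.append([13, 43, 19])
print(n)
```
[[8, 7, 7, 79], [9, 4, 9]]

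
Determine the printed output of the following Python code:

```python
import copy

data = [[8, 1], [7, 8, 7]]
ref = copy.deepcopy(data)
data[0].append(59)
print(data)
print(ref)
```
[[8, 1, 59], [7, 8, 7]]
[[8, 1], [7, 8, 7]]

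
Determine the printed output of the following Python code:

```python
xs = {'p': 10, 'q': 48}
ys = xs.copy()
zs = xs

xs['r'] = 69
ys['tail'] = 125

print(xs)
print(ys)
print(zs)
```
{'p': 10, 'q': 48, 'r': 69}
{'p': 10, 'q': 48, 'tail': 125}
{'p': 10, 'q': 48, 'r': 69}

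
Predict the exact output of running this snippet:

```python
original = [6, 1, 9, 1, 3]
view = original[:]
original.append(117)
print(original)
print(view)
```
[6, 1, 9, 1, 3, 117]
[6, 1, 9, 1, 3]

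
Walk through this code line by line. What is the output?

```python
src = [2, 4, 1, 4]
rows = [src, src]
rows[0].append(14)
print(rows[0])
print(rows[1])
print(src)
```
[2, 4, 1, 4, 14]
[2, 4, 1, 4, 14]
[2, 4, 1, 4, 14]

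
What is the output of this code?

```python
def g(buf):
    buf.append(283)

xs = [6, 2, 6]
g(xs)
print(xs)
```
[6, 2, 6, 283]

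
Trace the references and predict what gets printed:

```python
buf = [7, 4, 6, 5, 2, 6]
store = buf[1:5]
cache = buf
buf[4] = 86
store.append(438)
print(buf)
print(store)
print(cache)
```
[7, 4, 6, 5, 86, 6]
[4, 6, 5, 2, 438]
[7, 4, 6, 5, 86, 6]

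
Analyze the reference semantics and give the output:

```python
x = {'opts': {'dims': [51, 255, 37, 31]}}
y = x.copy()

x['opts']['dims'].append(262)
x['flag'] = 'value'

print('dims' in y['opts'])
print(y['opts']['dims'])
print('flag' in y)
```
True
[51, 255, 37, 31, 262]
False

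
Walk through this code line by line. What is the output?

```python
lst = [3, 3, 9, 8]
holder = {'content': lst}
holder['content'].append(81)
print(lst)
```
[3, 3, 9, 8, 81]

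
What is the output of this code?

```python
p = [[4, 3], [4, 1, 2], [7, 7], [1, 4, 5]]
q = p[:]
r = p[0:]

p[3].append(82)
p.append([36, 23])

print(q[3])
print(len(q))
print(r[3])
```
[1, 4, 5, 82]
4
[1, 4, 5, 82]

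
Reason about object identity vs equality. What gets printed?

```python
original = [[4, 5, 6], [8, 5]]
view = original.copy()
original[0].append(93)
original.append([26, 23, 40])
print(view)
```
[[4, 5, 6, 93], [8, 5]]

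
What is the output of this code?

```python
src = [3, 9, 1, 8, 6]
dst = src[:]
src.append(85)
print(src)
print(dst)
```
[3, 9, 1, 8, 6, 85]
[3, 9, 1, 8, 6]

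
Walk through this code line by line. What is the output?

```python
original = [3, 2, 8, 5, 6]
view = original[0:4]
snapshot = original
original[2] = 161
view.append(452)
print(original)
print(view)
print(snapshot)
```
[3, 2, 161, 5, 6]
[3, 2, 8, 5, 452]
[3, 2, 161, 5, 6]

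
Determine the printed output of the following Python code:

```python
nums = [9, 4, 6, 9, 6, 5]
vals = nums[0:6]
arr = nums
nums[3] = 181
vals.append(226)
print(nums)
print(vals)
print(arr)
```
[9, 4, 6, 181, 6, 5]
[9, 4, 6, 9, 6, 5, 226]
[9, 4, 6, 181, 6, 5]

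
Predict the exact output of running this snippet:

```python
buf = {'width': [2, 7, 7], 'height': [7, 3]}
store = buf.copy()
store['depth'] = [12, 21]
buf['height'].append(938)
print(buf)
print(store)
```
{'width': [2, 7, 7], 'height': [7, 3, 938]}
{'width': [2, 7, 7], 'height': [7, 3, 938], 'depth': [12, 21]}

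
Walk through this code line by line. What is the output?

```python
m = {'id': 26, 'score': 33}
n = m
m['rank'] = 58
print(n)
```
{'id': 26, 'score': 33, 'rank': 58}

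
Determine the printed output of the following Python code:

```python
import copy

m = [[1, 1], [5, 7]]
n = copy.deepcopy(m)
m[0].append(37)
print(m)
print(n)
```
[[1, 1, 37], [5, 7]]
[[1, 1], [5, 7]]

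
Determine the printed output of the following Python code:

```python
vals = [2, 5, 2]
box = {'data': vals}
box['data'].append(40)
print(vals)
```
[2, 5, 2, 40]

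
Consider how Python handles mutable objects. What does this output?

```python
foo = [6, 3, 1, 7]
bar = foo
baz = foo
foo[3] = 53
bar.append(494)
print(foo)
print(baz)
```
[6, 3, 1, 53, 494]
[6, 3, 1, 53, 494]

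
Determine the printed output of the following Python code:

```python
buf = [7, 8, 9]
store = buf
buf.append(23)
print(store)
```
[7, 8, 9, 23]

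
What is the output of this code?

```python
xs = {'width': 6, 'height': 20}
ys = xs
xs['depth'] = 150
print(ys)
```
{'width': 6, 'height': 20, 'depth': 150}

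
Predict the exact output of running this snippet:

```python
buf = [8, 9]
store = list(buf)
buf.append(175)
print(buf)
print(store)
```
[8, 9, 175]
[8, 9]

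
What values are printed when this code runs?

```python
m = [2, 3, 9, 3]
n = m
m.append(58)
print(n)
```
[2, 3, 9, 3, 58]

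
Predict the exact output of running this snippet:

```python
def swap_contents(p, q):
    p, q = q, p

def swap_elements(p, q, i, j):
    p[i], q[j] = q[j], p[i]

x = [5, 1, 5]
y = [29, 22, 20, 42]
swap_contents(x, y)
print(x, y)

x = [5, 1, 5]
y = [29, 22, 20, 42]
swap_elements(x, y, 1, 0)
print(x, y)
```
[5, 1, 5] [29, 22, 20, 42]
[5, 29, 5] [1, 22, 20, 42]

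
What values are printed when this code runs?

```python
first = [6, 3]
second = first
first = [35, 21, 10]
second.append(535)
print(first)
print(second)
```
[35, 21, 10]
[6, 3, 535]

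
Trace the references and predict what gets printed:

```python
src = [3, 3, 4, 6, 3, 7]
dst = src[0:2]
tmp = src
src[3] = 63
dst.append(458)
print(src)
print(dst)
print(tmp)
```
[3, 3, 4, 63, 3, 7]
[3, 3, 458]
[3, 3, 4, 63, 3, 7]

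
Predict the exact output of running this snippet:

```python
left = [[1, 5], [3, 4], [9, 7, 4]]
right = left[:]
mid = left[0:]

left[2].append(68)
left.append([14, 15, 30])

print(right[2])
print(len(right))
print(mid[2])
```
[9, 7, 4, 68]
3
[9, 7, 4, 68]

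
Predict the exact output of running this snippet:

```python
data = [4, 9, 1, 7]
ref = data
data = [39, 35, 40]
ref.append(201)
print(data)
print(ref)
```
[39, 35, 40]
[4, 9, 1, 7, 201]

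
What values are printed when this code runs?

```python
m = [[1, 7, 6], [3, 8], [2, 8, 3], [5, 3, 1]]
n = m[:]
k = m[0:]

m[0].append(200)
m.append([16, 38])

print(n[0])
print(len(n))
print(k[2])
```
[1, 7, 6, 200]
4
[2, 8, 3]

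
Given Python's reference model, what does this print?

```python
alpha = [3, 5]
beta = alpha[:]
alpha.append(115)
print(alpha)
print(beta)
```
[3, 5, 115]
[3, 5]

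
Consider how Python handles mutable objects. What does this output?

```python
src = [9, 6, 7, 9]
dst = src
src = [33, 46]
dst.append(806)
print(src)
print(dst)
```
[33, 46]
[9, 6, 7, 9, 806]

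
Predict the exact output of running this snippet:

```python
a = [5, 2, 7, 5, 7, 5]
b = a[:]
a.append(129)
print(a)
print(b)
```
[5, 2, 7, 5, 7, 5, 129]
[5, 2, 7, 5, 7, 5]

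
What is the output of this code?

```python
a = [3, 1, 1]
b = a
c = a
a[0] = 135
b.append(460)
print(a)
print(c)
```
[135, 1, 1, 460]
[135, 1, 1, 460]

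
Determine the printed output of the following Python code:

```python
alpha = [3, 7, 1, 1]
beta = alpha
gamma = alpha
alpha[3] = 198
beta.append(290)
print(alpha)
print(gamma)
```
[3, 7, 1, 198, 290]
[3, 7, 1, 198, 290]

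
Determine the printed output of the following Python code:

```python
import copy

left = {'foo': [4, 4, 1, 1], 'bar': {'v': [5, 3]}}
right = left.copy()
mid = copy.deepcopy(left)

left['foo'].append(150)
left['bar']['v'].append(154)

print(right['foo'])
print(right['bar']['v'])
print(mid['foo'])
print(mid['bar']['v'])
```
[4, 4, 1, 1, 150]
[5, 3, 154]
[4, 4, 1, 1]
[5, 3]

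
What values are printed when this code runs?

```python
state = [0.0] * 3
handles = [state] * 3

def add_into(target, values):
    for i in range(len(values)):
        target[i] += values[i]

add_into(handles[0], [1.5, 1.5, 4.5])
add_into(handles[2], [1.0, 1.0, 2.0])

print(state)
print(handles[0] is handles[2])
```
[2.5, 2.5, 6.5]
True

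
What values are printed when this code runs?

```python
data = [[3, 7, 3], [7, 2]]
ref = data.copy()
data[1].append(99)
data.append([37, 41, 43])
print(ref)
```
[[3, 7, 3], [7, 2, 99]]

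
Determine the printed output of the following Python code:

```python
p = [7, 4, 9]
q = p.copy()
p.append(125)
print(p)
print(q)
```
[7, 4, 9, 125]
[7, 4, 9]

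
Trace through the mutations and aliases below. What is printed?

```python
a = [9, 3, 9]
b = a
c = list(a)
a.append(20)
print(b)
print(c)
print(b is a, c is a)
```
[9, 3, 9, 20]
[9, 3, 9]
True False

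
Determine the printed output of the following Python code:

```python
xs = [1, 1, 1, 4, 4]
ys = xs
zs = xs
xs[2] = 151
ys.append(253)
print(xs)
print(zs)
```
[1, 1, 151, 4, 4, 253]
[1, 1, 151, 4, 4, 253]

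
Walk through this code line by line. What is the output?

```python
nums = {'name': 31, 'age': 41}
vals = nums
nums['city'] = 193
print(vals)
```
{'name': 31, 'age': 41, 'city': 193}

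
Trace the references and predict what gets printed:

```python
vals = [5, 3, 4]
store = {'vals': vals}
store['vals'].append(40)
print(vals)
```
[5, 3, 4, 40]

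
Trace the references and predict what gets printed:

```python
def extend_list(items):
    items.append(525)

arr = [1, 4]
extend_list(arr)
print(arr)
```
[1, 4, 525]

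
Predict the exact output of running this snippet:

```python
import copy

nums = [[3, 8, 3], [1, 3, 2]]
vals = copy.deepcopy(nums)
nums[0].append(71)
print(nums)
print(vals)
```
[[3, 8, 3, 71], [1, 3, 2]]
[[3, 8, 3], [1, 3, 2]]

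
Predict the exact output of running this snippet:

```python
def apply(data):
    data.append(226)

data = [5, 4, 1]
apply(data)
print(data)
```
[5, 4, 1, 226]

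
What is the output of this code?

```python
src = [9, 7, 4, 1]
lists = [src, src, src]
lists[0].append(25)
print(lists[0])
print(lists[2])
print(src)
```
[9, 7, 4, 1, 25]
[9, 7, 4, 1, 25]
[9, 7, 4, 1, 25]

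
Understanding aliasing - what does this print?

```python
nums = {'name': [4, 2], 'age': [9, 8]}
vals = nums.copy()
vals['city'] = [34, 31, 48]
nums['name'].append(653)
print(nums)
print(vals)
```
{'name': [4, 2, 653], 'age': [9, 8]}
{'name': [4, 2, 653], 'age': [9, 8], 'city': [34, 31, 48]}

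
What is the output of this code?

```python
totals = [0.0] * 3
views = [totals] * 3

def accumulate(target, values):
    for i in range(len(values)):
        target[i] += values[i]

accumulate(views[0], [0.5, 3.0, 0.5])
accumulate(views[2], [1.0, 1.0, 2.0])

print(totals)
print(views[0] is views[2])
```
[1.5, 4.0, 2.5]
True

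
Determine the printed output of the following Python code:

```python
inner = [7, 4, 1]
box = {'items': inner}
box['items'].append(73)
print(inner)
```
[7, 4, 1, 73]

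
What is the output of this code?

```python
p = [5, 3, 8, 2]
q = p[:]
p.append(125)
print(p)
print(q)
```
[5, 3, 8, 2, 125]
[5, 3, 8, 2]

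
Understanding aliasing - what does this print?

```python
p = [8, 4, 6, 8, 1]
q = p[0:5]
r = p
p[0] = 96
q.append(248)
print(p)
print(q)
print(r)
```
[96, 4, 6, 8, 1]
[8, 4, 6, 8, 1, 248]
[96, 4, 6, 8, 1]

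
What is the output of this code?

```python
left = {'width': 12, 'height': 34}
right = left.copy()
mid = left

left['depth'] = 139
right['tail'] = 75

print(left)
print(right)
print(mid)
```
{'width': 12, 'height': 34, 'depth': 139}
{'width': 12, 'height': 34, 'tail': 75}
{'width': 12, 'height': 34, 'depth': 139}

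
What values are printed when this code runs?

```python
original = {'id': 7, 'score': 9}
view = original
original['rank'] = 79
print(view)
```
{'id': 7, 'score': 9, 'rank': 79}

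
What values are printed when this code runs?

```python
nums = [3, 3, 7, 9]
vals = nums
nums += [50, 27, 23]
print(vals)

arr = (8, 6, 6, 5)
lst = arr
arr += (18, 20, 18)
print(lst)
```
[3, 3, 7, 9, 50, 27, 23]
(8, 6, 6, 5)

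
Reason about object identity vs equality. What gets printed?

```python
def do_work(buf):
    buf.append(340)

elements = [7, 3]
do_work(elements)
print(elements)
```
[7, 3, 340]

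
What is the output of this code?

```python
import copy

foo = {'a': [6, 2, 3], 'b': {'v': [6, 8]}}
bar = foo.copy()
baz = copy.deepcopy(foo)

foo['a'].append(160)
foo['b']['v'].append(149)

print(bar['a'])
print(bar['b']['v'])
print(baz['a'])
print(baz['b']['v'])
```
[6, 2, 3, 160]
[6, 8, 149]
[6, 2, 3]
[6, 8]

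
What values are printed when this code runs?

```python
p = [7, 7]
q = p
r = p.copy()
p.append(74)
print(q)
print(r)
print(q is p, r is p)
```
[7, 7, 74]
[7, 7]
True False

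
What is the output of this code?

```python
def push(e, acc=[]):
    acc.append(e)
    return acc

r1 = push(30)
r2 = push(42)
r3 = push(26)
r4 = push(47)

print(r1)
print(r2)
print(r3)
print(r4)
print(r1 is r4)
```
[30, 42, 26, 47]
[30, 42, 26, 47]
[30, 42, 26, 47]
[30, 42, 26, 47]
True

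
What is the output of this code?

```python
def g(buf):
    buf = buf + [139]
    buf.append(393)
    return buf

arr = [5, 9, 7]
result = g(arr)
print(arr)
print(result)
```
[5, 9, 7]
[5, 9, 7, 139, 393]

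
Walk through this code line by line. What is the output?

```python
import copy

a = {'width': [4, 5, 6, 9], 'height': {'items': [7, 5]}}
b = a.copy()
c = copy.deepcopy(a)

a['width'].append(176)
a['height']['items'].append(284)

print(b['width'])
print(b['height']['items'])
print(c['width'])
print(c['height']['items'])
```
[4, 5, 6, 9, 176]
[7, 5, 284]
[4, 5, 6, 9]
[7, 5]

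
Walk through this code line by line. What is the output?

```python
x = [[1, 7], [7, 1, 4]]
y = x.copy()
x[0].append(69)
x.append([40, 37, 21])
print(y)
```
[[1, 7, 69], [7, 1, 4]]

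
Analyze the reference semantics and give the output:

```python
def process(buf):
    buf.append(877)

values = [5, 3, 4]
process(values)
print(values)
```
[5, 3, 4, 877]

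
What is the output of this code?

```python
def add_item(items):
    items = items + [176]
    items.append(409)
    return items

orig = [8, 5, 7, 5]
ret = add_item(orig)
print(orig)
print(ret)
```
[8, 5, 7, 5]
[8, 5, 7, 5, 176, 409]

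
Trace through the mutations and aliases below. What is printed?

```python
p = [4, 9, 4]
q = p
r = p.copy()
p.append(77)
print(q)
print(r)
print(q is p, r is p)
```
[4, 9, 4, 77]
[4, 9, 4]
True False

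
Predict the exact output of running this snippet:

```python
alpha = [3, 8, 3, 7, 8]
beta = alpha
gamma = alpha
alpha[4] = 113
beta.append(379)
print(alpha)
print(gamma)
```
[3, 8, 3, 7, 113, 379]
[3, 8, 3, 7, 113, 379]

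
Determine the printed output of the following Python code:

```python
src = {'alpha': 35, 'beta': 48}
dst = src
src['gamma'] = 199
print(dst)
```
{'alpha': 35, 'beta': 48, 'gamma': 199}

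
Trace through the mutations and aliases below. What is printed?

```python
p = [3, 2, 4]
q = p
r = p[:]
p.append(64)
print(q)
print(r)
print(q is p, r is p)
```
[3, 2, 4, 64]
[3, 2, 4]
True False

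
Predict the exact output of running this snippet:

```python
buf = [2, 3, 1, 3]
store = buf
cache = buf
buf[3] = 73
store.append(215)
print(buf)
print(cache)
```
[2, 3, 1, 73, 215]
[2, 3, 1, 73, 215]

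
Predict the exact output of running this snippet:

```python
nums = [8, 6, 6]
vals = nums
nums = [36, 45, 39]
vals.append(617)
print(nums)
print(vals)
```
[36, 45, 39]
[8, 6, 6, 617]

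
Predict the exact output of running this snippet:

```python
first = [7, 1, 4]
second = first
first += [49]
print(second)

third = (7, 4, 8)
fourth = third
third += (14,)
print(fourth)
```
[7, 1, 4, 49]
(7, 4, 8)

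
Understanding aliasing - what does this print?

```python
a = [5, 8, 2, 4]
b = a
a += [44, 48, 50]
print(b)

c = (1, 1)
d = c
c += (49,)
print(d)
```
[5, 8, 2, 4, 44, 48, 50]
(1, 1)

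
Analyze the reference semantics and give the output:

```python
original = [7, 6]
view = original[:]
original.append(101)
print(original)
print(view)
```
[7, 6, 101]
[7, 6]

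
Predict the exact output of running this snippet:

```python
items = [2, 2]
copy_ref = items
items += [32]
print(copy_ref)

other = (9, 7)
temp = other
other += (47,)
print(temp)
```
[2, 2, 32]
(9, 7)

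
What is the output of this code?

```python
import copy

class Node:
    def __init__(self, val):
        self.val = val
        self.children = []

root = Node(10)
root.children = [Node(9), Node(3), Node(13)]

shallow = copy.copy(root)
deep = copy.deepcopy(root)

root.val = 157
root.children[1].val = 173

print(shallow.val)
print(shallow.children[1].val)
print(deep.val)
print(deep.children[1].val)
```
10
173
10
3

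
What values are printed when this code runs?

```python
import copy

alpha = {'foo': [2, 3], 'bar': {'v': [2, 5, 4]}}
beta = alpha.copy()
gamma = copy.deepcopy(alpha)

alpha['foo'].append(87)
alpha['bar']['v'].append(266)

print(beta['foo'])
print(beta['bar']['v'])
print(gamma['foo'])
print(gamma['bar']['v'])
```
[2, 3, 87]
[2, 5, 4, 266]
[2, 3]
[2, 5, 4]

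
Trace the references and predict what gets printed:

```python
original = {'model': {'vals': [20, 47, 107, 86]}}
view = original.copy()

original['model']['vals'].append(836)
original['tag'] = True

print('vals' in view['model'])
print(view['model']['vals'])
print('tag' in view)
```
True
[20, 47, 107, 86, 836]
False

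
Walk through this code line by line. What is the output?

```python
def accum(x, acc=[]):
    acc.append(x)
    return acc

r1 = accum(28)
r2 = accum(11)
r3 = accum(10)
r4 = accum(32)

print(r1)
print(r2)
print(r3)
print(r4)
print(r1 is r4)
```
[28, 11, 10, 32]
[28, 11, 10, 32]
[28, 11, 10, 32]
[28, 11, 10, 32]
True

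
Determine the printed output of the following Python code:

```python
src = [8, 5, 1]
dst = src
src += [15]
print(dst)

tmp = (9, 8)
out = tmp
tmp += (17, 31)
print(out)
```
[8, 5, 1, 15]
(9, 8)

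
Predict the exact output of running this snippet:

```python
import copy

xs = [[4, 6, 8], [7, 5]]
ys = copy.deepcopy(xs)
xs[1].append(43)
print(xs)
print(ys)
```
[[4, 6, 8], [7, 5, 43]]
[[4, 6, 8], [7, 5]]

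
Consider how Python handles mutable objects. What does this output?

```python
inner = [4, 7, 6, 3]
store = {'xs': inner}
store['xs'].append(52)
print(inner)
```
[4, 7, 6, 3, 52]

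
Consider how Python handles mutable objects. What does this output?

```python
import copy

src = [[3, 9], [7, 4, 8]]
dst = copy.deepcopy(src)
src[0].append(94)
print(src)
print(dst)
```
[[3, 9, 94], [7, 4, 8]]
[[3, 9], [7, 4, 8]]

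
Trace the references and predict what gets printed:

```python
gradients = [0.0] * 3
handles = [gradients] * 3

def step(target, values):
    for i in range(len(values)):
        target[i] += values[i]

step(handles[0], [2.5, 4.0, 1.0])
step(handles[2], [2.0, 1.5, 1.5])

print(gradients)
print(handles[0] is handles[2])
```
[4.5, 5.5, 2.5]
True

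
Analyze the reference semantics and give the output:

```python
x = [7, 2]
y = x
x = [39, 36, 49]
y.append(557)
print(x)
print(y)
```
[39, 36, 49]
[7, 2, 557]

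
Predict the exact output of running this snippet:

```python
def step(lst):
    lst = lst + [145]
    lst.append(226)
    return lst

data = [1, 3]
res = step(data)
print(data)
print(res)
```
[1, 3]
[1, 3, 145, 226]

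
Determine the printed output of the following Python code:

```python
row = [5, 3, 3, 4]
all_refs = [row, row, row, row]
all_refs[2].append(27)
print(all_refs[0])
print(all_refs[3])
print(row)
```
[5, 3, 3, 4, 27]
[5, 3, 3, 4, 27]
[5, 3, 3, 4, 27]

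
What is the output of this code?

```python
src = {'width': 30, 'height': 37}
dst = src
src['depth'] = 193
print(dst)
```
{'width': 30, 'height': 37, 'depth': 193}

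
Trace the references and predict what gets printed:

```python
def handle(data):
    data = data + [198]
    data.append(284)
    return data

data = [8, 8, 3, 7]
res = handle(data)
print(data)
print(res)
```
[8, 8, 3, 7]
[8, 8, 3, 7, 198, 284]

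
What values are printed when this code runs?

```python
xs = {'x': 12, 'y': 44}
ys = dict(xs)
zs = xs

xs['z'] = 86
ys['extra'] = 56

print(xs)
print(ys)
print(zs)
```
{'x': 12, 'y': 44, 'z': 86}
{'x': 12, 'y': 44, 'extra': 56}
{'x': 12, 'y': 44, 'z': 86}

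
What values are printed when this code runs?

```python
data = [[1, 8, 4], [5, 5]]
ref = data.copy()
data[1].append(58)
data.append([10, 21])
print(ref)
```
[[1, 8, 4], [5, 5, 58]]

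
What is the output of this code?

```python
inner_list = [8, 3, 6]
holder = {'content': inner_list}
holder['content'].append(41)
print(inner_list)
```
[8, 3, 6, 41]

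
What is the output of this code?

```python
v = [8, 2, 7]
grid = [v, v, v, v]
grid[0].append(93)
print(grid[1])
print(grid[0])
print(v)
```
[8, 2, 7, 93]
[8, 2, 7, 93]
[8, 2, 7, 93]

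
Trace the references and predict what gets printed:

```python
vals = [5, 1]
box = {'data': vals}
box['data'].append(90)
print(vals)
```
[5, 1, 90]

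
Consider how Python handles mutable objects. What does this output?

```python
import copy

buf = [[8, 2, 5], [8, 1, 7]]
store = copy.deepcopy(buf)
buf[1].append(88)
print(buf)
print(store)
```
[[8, 2, 5], [8, 1, 7, 88]]
[[8, 2, 5], [8, 1, 7]]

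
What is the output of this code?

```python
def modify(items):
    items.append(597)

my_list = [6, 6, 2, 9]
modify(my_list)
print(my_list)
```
[6, 6, 2, 9, 597]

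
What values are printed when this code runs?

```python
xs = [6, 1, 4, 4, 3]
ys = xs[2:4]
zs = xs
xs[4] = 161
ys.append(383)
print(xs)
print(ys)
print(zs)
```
[6, 1, 4, 4, 161]
[4, 4, 383]
[6, 1, 4, 4, 161]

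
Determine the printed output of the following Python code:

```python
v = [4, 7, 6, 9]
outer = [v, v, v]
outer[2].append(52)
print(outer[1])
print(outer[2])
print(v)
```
[4, 7, 6, 9, 52]
[4, 7, 6, 9, 52]
[4, 7, 6, 9, 52]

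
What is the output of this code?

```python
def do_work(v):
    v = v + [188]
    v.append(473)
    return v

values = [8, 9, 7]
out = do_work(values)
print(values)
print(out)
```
[8, 9, 7]
[8, 9, 7, 188, 473]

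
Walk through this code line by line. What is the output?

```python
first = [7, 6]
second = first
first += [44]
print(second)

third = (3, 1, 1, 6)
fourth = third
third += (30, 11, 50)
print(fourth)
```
[7, 6, 44]
(3, 1, 1, 6)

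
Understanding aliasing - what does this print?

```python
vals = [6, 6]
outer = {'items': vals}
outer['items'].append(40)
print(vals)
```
[6, 6, 40]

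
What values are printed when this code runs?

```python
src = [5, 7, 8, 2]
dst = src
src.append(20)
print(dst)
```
[5, 7, 8, 2, 20]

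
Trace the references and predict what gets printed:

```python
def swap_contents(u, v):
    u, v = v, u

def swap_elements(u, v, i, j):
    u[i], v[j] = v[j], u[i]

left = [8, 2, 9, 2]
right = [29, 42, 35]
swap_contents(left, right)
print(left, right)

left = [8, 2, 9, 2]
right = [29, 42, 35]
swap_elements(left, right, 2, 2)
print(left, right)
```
[8, 2, 9, 2] [29, 42, 35]
[8, 2, 35, 2] [29, 42, 9]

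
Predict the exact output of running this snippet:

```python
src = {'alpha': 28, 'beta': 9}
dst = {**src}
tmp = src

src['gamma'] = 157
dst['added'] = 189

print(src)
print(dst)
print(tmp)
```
{'alpha': 28, 'beta': 9, 'gamma': 157}
{'alpha': 28, 'beta': 9, 'added': 189}
{'alpha': 28, 'beta': 9, 'gamma': 157}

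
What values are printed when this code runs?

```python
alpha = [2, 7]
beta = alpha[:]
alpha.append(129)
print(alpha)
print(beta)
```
[2, 7, 129]
[2, 7]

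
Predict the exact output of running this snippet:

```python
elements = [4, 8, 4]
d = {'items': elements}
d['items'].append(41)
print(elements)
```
[4, 8, 4, 41]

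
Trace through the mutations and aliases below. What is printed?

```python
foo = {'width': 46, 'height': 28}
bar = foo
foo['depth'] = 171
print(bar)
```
{'width': 46, 'height': 28, 'depth': 171}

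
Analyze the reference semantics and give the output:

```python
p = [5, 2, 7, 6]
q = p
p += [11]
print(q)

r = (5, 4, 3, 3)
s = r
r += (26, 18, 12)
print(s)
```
[5, 2, 7, 6, 11]
(5, 4, 3, 3)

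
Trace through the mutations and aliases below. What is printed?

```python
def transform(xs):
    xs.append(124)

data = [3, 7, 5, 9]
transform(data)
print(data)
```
[3, 7, 5, 9, 124]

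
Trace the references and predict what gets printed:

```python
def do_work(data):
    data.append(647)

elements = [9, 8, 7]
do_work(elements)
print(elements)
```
[9, 8, 7, 647]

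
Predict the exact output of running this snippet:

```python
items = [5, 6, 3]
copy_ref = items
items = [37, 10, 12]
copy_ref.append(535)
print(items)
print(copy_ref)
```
[37, 10, 12]
[5, 6, 3, 535]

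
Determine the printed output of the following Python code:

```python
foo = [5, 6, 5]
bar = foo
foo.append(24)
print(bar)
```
[5, 6, 5, 24]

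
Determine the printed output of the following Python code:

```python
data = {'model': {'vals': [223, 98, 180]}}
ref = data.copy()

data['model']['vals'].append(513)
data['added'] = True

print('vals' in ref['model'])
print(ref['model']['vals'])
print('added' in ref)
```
True
[223, 98, 180, 513]
False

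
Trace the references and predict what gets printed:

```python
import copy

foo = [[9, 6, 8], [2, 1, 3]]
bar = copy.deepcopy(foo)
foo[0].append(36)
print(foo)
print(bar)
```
[[9, 6, 8, 36], [2, 1, 3]]
[[9, 6, 8], [2, 1, 3]]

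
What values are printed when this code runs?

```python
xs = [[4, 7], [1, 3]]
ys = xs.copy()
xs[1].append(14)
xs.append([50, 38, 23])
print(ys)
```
[[4, 7], [1, 3, 14]]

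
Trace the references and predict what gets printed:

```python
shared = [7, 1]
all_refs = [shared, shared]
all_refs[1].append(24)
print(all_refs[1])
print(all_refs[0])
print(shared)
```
[7, 1, 24]
[7, 1, 24]
[7, 1, 24]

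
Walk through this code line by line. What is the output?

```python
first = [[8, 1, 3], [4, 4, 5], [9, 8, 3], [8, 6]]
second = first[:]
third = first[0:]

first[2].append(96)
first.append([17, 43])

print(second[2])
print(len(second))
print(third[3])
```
[9, 8, 3, 96]
4
[8, 6]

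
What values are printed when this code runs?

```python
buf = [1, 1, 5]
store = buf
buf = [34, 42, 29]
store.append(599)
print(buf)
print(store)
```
[34, 42, 29]
[1, 1, 5, 599]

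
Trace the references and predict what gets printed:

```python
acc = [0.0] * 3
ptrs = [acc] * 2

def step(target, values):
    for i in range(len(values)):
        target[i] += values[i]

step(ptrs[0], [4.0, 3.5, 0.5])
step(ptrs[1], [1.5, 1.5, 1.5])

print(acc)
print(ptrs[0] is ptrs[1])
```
[5.5, 5.0, 2.0]
True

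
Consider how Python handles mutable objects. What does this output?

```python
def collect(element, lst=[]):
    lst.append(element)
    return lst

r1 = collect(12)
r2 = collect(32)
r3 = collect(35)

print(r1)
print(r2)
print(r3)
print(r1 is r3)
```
[12, 32, 35]
[12, 32, 35]
[12, 32, 35]
True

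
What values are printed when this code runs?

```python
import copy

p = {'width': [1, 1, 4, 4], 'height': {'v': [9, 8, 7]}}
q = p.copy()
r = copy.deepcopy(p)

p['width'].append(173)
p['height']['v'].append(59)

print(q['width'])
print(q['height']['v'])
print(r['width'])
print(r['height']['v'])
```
[1, 1, 4, 4, 173]
[9, 8, 7, 59]
[1, 1, 4, 4]
[9, 8, 7]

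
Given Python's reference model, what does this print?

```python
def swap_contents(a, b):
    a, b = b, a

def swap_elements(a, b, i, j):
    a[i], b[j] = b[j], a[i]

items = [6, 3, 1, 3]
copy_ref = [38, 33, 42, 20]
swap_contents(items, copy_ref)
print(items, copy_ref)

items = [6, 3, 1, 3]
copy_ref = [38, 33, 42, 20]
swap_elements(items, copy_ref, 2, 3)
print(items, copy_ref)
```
[6, 3, 1, 3] [38, 33, 42, 20]
[6, 3, 20, 3] [38, 33, 42, 1]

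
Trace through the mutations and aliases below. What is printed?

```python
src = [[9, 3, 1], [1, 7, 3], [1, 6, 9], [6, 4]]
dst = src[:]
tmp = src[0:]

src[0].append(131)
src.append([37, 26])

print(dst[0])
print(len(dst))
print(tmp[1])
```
[9, 3, 1, 131]
4
[1, 7, 3]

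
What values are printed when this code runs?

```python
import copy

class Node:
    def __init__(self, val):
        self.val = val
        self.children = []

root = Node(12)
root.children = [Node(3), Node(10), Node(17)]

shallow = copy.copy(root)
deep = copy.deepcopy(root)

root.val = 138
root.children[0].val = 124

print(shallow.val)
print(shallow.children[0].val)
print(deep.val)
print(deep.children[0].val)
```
12
124
12
3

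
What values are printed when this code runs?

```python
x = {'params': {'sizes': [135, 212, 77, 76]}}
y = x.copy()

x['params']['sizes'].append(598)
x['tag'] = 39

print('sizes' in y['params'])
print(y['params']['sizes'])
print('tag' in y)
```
True
[135, 212, 77, 76, 598]
False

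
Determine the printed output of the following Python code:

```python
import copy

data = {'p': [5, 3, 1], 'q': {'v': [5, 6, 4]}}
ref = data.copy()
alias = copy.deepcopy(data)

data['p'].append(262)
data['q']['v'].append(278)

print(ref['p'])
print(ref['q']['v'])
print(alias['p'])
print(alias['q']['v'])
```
[5, 3, 1, 262]
[5, 6, 4, 278]
[5, 3, 1]
[5, 6, 4]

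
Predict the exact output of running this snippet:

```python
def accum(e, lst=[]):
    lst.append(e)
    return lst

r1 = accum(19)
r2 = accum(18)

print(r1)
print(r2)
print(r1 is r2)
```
[19, 18]
[19, 18]
True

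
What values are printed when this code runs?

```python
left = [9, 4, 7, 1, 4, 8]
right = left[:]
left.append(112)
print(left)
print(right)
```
[9, 4, 7, 1, 4, 8, 112]
[9, 4, 7, 1, 4, 8]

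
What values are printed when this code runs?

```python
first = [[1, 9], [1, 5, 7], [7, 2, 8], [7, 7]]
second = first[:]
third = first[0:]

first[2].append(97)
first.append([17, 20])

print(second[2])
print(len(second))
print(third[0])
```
[7, 2, 8, 97]
4
[1, 9]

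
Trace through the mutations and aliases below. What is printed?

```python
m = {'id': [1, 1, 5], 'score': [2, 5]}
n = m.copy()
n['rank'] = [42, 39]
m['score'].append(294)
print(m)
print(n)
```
{'id': [1, 1, 5], 'score': [2, 5, 294]}
{'id': [1, 1, 5], 'score': [2, 5, 294], 'rank': [42, 39]}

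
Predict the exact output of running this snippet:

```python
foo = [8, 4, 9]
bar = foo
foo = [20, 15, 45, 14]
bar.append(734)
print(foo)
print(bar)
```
[20, 15, 45, 14]
[8, 4, 9, 734]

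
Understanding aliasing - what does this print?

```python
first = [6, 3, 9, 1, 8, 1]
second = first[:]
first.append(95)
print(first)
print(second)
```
[6, 3, 9, 1, 8, 1, 95]
[6, 3, 9, 1, 8, 1]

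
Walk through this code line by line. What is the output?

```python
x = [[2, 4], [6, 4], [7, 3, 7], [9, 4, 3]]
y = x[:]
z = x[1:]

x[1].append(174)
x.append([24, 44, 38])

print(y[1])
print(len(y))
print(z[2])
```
[6, 4, 174]
4
[9, 4, 3]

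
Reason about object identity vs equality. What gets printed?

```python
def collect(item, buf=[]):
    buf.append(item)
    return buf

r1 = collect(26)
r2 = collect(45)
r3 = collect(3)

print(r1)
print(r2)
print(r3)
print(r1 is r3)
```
[26, 45, 3]
[26, 45, 3]
[26, 45, 3]
True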